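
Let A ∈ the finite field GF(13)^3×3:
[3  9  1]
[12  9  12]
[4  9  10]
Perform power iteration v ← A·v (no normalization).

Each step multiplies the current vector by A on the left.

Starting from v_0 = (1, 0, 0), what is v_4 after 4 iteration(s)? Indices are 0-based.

v_4 = (6, 5, 9)

v_0 = (1, 0, 0).
v_1 = A·v_0 = (3, 12, 4).
v_2 = A·v_1 = (4, 10, 4).
v_3 = A·v_2 = (2, 4, 3).
v_4 = A·v_3 = (6, 5, 9).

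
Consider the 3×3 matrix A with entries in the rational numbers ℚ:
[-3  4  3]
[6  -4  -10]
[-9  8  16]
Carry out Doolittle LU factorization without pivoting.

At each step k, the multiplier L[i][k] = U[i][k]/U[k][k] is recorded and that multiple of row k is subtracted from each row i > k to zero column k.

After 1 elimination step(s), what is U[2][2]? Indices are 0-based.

k=0: U[0][0]=-3
  eliminate (1,0): mult=-2, new row 1: (0, 4, -4); set L[1][0]=-2
  eliminate (2,0): mult=3, new row 2: (0, -4, 7); set L[2][0]=3

U[2][2] = 7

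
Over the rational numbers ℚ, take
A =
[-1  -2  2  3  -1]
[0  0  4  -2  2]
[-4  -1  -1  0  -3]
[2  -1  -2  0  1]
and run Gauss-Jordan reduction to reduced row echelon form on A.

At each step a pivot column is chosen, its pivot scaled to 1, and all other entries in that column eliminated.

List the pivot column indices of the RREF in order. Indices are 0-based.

pivot columns: 0, 1, 2, 3

[1] R0 /= -1  ⇒  (1, 2, -2, -3, 1)
     R2 -= -4·R0  ⇒  (0, 7, -9, -12, 1)
     R3 -= 2·R0  ⇒  (0, -5, 2, 6, -1)
[2] R1 <-> R2
[2] R1 /= 7  ⇒  (0, 1, -9/7, -12/7, 1/7)
     R0 -= 2·R1  ⇒  (1, 0, 4/7, 3/7, 5/7)
     R3 -= -5·R1  ⇒  (0, 0, -31/7, -18/7, -2/7)
[3] R2 /= 4  ⇒  (0, 0, 1, -1/2, 1/2)
     R0 -= 4/7·R2  ⇒  (1, 0, 0, 5/7, 3/7)
     R1 -= -9/7·R2  ⇒  (0, 1, 0, -33/14, 11/14)
     R3 -= -31/7·R2  ⇒  (0, 0, 0, -67/14, 27/14)
[4] R3 /= -67/14  ⇒  (0, 0, 0, 1, -27/67)
     R0 -= 5/7·R3  ⇒  (1, 0, 0, 0, 48/67)
     R1 -= -33/14·R3  ⇒  (0, 1, 0, 0, -11/67)
     R2 -= -1/2·R3  ⇒  (0, 0, 1, 0, 20/67)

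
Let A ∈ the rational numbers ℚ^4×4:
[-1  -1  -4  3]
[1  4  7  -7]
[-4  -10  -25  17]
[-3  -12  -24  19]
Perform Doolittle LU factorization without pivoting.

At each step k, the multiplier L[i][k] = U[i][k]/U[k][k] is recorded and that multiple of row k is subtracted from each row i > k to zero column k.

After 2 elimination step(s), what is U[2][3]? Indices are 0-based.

U[2][3] = -3

k=0: U[0][0]=-1
  eliminate (1,0): mult=-1, new row 1: (0, 3, 3, -4); set L[1][0]=-1
  eliminate (2,0): mult=4, new row 2: (0, -6, -9, 5); set L[2][0]=4
  eliminate (3,0): mult=3, new row 3: (0, -9, -12, 10); set L[3][0]=3
k=1: U[1][1]=3
  eliminate (2,1): mult=-2, new row 2: (0, 0, -3, -3); set L[2][1]=-2
  eliminate (3,1): mult=-3, new row 3: (0, 0, -3, -2); set L[3][1]=-3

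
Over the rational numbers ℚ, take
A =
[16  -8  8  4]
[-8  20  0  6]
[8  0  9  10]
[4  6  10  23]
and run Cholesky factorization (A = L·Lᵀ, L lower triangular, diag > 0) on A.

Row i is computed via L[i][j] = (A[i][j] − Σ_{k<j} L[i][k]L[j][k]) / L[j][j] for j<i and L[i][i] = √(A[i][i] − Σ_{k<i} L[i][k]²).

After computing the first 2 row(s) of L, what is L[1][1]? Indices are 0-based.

L[1][1] = 4

Step 1: L[0][0] = √(16) = 4.
  L[1][0] = (-8) / L[0][0] = -2.
Step 2: L[1][1] = √(16) = 4.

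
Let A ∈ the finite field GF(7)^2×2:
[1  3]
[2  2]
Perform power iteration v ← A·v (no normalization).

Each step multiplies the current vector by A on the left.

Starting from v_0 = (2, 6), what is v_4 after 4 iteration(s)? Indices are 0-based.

v_4 = (4, 1)

v_0 = (2, 6).
v_1 = A·v_0 = (6, 2).
v_2 = A·v_1 = (5, 2).
v_3 = A·v_2 = (4, 0).
v_4 = A·v_3 = (4, 1).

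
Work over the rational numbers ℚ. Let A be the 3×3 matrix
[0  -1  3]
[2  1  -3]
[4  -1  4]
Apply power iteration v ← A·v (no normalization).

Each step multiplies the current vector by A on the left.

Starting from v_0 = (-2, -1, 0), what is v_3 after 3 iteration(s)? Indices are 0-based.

v_3 = (-75, 43, -158)

v_0 = (-2, -1, 0).
v_1 = A·v_0 = (1, -5, -7).
v_2 = A·v_1 = (-16, 18, -19).
v_3 = A·v_2 = (-75, 43, -158).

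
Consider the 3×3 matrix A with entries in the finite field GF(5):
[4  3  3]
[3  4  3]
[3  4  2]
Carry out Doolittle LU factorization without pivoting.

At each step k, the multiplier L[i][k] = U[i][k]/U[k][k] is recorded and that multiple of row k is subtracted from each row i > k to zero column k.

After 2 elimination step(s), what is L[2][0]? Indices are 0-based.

[col 0] pivot 4
  R1 -= 2*R0 → (0, 3, 2)  (L[1][0] := 2)
  R2 -= 2*R0 → (0, 3, 1)  (L[2][0] := 2)
[col 1] pivot 3
  R2 -= 1*R1 → (0, 0, 4)  (L[2][1] := 1)

L[2][0] = 2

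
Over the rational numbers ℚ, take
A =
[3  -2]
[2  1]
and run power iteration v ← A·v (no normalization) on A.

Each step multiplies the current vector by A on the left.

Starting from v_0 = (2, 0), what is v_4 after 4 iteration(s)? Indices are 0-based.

v_4 = (-78, 32)

v_0 = (2, 0).
v_1 = A·v_0 = (6, 4).
v_2 = A·v_1 = (10, 16).
v_3 = A·v_2 = (-2, 36).
v_4 = A·v_3 = (-78, 32).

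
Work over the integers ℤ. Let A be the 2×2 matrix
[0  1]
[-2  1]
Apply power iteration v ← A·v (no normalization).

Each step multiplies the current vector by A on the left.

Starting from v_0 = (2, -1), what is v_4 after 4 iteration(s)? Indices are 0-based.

v_0 = (2, -1).
v_1 = A·v_0 = (-1, -5).
v_2 = A·v_1 = (-5, -3).
v_3 = A·v_2 = (-3, 7).
v_4 = A·v_3 = (7, 13).

v_4 = (7, 13)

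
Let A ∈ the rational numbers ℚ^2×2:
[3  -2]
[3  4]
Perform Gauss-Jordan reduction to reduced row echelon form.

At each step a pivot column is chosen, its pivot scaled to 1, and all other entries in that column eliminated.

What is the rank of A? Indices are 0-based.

rank = 2

pivot(0,0)=3: scale R0 → (1, -2/3)
  clear (1,0): R1 −= (3)R0 → (0, 6)
pivot(1,1)=6: scale R1 → (0, 1)
  clear (0,1): R0 −= (-2/3)R1 → (1, 0)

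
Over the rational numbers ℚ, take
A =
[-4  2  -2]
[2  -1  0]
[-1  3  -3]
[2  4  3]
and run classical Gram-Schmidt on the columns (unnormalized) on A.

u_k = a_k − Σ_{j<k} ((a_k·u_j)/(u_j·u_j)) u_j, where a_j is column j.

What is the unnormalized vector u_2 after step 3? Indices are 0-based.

u_2 = (18/29, -38/29, -74/29, 37/29)

Step 1: u_0 = a_0 = (-4, 2, -1, 2).
Step 2: u_1 = a_1 − (-1/5)·u_0 = (6/5, -3/5, 14/5, 22/5).
Step 3: u_2 = a_2 − (17/25)·u_0 − (12/145)·u_1 = (18/29, -38/29, -74/29, 37/29).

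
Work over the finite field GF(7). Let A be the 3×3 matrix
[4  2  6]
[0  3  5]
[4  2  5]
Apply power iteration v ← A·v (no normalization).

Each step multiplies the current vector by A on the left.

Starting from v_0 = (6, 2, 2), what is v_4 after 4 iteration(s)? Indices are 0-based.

v_4 = (4, 6, 5)

v_0 = (6, 2, 2).
v_1 = A·v_0 = (5, 2, 3).
v_2 = A·v_1 = (0, 0, 4).
v_3 = A·v_2 = (3, 6, 6).
v_4 = A·v_3 = (4, 6, 5).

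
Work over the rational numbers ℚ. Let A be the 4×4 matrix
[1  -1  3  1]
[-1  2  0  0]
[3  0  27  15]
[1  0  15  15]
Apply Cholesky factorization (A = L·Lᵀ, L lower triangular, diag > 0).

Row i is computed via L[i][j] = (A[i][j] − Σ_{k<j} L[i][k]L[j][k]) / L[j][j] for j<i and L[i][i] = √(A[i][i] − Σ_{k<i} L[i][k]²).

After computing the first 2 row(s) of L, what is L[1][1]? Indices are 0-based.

L[1][1] = 1

Step 1: L[0][0] = √(1) = 1.
  L[1][0] = (-1) / L[0][0] = -1.
Step 2: L[1][1] = √(1) = 1.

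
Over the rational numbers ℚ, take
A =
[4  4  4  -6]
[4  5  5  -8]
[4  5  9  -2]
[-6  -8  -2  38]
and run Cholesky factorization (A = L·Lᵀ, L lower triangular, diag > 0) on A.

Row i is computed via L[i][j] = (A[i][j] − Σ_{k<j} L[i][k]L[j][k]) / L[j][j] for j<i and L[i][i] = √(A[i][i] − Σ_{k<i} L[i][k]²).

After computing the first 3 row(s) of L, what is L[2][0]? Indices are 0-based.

Step 1: L[0][0] = √(4) = 2.
  L[1][0] = (4) / L[0][0] = 2.
Step 2: L[1][1] = √(1) = 1.
  L[2][0] = (4) / L[0][0] = 2.
  L[2][1] = (1) / L[1][1] = 1.
Step 3: L[2][2] = √(4) = 2.

L[2][0] = 2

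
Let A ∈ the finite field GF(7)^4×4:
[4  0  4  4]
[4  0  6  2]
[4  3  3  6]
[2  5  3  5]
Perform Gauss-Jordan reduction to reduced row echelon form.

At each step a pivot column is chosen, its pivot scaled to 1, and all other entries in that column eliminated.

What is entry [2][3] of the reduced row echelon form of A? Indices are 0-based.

M[2][3] = 6

[1] R0 /= 4  ⇒  (1, 0, 1, 1)
     R1 -= 4·R0  ⇒  (0, 0, 2, 5)
     R2 -= 4·R0  ⇒  (0, 3, 6, 2)
     R3 -= 2·R0  ⇒  (0, 5, 1, 3)
[2] R1 <-> R2
[2] R1 /= 3  ⇒  (0, 1, 2, 3)
     R3 -= 5·R1  ⇒  (0, 0, 5, 2)
[3] R2 /= 2  ⇒  (0, 0, 1, 6)
     R0 -= 1·R2  ⇒  (1, 0, 0, 2)
     R1 -= 2·R2  ⇒  (0, 1, 0, 5)
     R3 -= 5·R2  ⇒  (0, 0, 0, 0)
column 3 empty below row 3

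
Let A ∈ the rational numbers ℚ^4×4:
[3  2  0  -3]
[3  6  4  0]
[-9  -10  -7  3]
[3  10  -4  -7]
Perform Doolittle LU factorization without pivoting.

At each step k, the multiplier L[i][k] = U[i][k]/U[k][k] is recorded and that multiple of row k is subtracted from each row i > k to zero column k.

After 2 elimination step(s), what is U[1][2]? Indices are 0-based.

[col 0] pivot 3
  R1 -= 1*R0 → (0, 4, 4, 3)  (L[1][0] := 1)
  R2 -= -3*R0 → (0, -4, -7, -6)  (L[2][0] := -3)
  R3 -= 1*R0 → (0, 8, -4, -4)  (L[3][0] := 1)
[col 1] pivot 4
  R2 -= -1*R1 → (0, 0, -3, -3)  (L[2][1] := -1)
  R3 -= 2*R1 → (0, 0, -12, -10)  (L[3][1] := 2)

U[1][2] = 4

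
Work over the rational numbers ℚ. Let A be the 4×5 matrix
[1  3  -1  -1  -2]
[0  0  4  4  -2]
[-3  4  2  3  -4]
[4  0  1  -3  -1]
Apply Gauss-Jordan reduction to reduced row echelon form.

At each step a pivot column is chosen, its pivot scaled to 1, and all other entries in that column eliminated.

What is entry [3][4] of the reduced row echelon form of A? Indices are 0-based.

M[3][4] = 1/16

pivot(0,0)=1: scale R0 → (1, 3, -1, -1, -2)
  clear (2,0): R2 −= (-3)R0 → (0, 13, -1, 0, -10)
  clear (3,0): R3 −= (4)R0 → (0, -12, 5, 1, 7)
pivot(1,1): swap R1↔R2
pivot(1,1)=13: scale R1 → (0, 1, -1/13, 0, -10/13)
  clear (0,1): R0 −= (3)R1 → (1, 0, -10/13, -1, 4/13)
  clear (3,1): R3 −= (-12)R1 → (0, 0, 53/13, 1, -29/13)
pivot(2,2)=4: scale R2 → (0, 0, 1, 1, -1/2)
  clear (0,2): R0 −= (-10/13)R2 → (1, 0, 0, -3/13, -1/13)
  clear (1,2): R1 −= (-1/13)R2 → (0, 1, 0, 1/13, -21/26)
  clear (3,2): R3 −= (53/13)R2 → (0, 0, 0, -40/13, -5/26)
pivot(3,3)=-40/13: scale R3 → (0, 0, 0, 1, 1/16)
  clear (0,3): R0 −= (-3/13)R3 → (1, 0, 0, 0, -1/16)
  clear (1,3): R1 −= (1/13)R3 → (0, 1, 0, 0, -13/16)
  clear (2,3): R2 −= (1)R3 → (0, 0, 1, 0, -9/16)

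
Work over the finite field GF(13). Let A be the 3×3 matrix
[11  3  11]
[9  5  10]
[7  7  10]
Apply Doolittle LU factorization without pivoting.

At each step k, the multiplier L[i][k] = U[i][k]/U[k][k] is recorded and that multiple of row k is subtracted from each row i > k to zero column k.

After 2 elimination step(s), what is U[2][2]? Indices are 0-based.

U[2][2] = 1

k=0: U[0][0]=11
  eliminate (1,0): mult=2, new row 1: (0, 12, 1); set L[1][0]=2
  eliminate (2,0): mult=3, new row 2: (0, 11, 3); set L[2][0]=3
k=1: U[1][1]=12
  eliminate (2,1): mult=2, new row 2: (0, 0, 1); set L[2][1]=2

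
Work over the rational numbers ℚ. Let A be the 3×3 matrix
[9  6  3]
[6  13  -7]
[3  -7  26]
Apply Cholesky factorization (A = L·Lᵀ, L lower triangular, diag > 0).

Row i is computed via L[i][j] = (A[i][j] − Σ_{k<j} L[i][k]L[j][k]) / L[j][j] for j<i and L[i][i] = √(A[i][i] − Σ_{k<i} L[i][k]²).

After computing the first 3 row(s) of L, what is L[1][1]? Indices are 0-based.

L[1][1] = 3

Step 1: L[0][0] = √(9) = 3.
  L[1][0] = (6) / L[0][0] = 2.
Step 2: L[1][1] = √(9) = 3.
  L[2][0] = (3) / L[0][0] = 1.
  L[2][1] = (-9) / L[1][1] = -3.
Step 3: L[2][2] = √(16) = 4.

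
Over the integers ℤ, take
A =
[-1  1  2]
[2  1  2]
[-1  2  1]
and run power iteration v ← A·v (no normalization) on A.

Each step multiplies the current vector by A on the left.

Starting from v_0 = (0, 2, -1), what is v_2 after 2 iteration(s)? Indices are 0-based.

v_0 = (0, 2, -1).
v_1 = A·v_0 = (0, 0, 3).
v_2 = A·v_1 = (6, 6, 3).

v_2 = (6, 6, 3)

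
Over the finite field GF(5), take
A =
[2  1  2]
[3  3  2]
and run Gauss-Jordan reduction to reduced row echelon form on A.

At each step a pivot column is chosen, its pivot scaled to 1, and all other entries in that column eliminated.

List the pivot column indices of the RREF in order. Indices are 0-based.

pivot columns: 0, 1

pivot(0,0)=2: scale R0 → (1, 3, 1)
  clear (1,0): R1 −= (3)R0 → (0, 4, 4)
pivot(1,1)=4: scale R1 → (0, 1, 1)
  clear (0,1): R0 −= (3)R1 → (1, 0, 3)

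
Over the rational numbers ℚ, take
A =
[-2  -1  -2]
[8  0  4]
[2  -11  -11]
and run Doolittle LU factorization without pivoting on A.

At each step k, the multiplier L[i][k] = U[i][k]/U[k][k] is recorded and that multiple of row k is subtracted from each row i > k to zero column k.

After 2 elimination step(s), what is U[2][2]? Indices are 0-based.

U[2][2] = -1

[col 0] pivot -2
  R1 -= -4*R0 → (0, -4, -4)  (L[1][0] := -4)
  R2 -= -1*R0 → (0, -12, -13)  (L[2][0] := -1)
[col 1] pivot -4
  R2 -= 3*R1 → (0, 0, -1)  (L[2][1] := 3)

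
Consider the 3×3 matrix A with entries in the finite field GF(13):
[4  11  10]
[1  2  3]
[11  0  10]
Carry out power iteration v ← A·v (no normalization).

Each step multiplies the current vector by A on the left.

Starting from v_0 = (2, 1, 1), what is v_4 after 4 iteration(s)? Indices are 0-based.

v_0 = (2, 1, 1).
v_1 = A·v_0 = (3, 7, 6).
v_2 = A·v_1 = (6, 9, 2).
v_3 = A·v_2 = (0, 4, 8).
v_4 = A·v_3 = (7, 6, 2).

v_4 = (7, 6, 2)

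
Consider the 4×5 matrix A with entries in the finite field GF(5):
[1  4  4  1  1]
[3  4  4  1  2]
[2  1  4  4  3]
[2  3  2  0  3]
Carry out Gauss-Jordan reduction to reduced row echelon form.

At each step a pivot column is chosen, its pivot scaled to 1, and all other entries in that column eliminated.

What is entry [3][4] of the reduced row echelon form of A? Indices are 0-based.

M[3][4] = 2

pivot(0,0)=1: scale R0 → (1, 4, 4, 1, 1)
  clear (1,0): R1 −= (3)R0 → (0, 2, 2, 3, 4)
  clear (2,0): R2 −= (2)R0 → (0, 3, 1, 2, 1)
  clear (3,0): R3 −= (2)R0 → (0, 0, 4, 3, 1)
pivot(1,1)=2: scale R1 → (0, 1, 1, 4, 2)
  clear (0,1): R0 −= (4)R1 → (1, 0, 0, 0, 3)
  clear (2,1): R2 −= (3)R1 → (0, 0, 3, 0, 0)
pivot(2,2)=3: scale R2 → (0, 0, 1, 0, 0)
  clear (1,2): R1 −= (1)R2 → (0, 1, 0, 4, 2)
  clear (3,2): R3 −= (4)R2 → (0, 0, 0, 3, 1)
pivot(3,3)=3: scale R3 → (0, 0, 0, 1, 2)
  clear (1,3): R1 −= (4)R3 → (0, 1, 0, 0, 4)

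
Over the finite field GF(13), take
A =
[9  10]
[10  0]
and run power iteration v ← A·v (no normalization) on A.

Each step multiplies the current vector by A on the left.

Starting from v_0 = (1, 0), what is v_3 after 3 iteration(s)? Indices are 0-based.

v_3 = (7, 3)

v_0 = (1, 0).
v_1 = A·v_0 = (9, 10).
v_2 = A·v_1 = (12, 12).
v_3 = A·v_2 = (7, 3).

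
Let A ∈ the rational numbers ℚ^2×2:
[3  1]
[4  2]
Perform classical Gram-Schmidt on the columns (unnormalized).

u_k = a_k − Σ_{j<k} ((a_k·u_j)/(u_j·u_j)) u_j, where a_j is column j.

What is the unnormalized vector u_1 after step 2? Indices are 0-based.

Step 1: u_0 = a_0 = (3, 4).
Step 2: u_1 = a_1 − (11/25)·u_0 = (-8/25, 6/25).

u_1 = (-8/25, 6/25)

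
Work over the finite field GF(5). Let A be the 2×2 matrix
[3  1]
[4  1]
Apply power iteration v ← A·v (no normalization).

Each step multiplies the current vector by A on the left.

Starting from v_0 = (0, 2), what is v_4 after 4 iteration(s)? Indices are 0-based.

v_0 = (0, 2).
v_1 = A·v_0 = (2, 2).
v_2 = A·v_1 = (3, 0).
v_3 = A·v_2 = (4, 2).
v_4 = A·v_3 = (4, 3).

v_4 = (4, 3)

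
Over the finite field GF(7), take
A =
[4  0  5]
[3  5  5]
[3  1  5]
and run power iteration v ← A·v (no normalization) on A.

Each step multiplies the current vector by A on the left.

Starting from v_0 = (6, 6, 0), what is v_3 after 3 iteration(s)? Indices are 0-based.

v_3 = (6, 4, 5)

v_0 = (6, 6, 0).
v_1 = A·v_0 = (3, 6, 3).
v_2 = A·v_1 = (6, 5, 2).
v_3 = A·v_2 = (6, 4, 5).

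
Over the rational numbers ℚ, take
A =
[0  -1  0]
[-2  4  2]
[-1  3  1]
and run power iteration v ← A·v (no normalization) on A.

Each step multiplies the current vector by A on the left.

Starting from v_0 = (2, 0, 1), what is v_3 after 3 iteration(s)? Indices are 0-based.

v_3 = (10, -58, -39)

v_0 = (2, 0, 1).
v_1 = A·v_0 = (0, -2, -1).
v_2 = A·v_1 = (2, -10, -7).
v_3 = A·v_2 = (10, -58, -39).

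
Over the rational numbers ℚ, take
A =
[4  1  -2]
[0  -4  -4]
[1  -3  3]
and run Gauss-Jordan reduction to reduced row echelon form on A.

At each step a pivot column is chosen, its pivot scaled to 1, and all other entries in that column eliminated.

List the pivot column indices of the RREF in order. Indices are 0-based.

step 1: normalize row 0 (÷4) = (1, 1/4, -1/2)
  row 2: subtract 1×row0 = (0, -13/4, 7/2)
step 2: normalize row 1 (÷-4) = (0, 1, 1)
  row 0: subtract 1/4×row1 = (1, 0, -3/4)
  row 2: subtract -13/4×row1 = (0, 0, 27/4)
step 3: normalize row 2 (÷27/4) = (0, 0, 1)
  row 0: subtract -3/4×row2 = (1, 0, 0)
  row 1: subtract 1×row2 = (0, 1, 0)

pivot columns: 0, 1, 2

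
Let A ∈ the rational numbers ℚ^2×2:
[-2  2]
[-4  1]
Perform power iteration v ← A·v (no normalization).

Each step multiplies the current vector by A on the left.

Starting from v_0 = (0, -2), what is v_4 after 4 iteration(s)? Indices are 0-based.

v_4 = (-44, -82)

v_0 = (0, -2).
v_1 = A·v_0 = (-4, -2).
v_2 = A·v_1 = (4, 14).
v_3 = A·v_2 = (20, -2).
v_4 = A·v_3 = (-44, -82).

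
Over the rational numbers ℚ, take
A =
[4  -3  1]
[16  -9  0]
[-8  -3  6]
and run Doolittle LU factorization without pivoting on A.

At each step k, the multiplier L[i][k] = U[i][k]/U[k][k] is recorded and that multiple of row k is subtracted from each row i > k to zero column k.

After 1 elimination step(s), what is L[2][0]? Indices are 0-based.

k=0: U[0][0]=4
  eliminate (1,0): mult=4, new row 1: (0, 3, -4); set L[1][0]=4
  eliminate (2,0): mult=-2, new row 2: (0, -9, 8); set L[2][0]=-2

L[2][0] = -2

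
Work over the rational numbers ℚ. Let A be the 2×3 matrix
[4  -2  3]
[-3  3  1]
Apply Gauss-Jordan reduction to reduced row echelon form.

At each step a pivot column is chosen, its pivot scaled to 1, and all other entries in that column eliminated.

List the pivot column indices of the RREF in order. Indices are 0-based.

[1] R0 /= 4  ⇒  (1, -1/2, 3/4)
     R1 -= -3·R0  ⇒  (0, 3/2, 13/4)
[2] R1 /= 3/2  ⇒  (0, 1, 13/6)
     R0 -= -1/2·R1  ⇒  (1, 0, 11/6)

pivot columns: 0, 1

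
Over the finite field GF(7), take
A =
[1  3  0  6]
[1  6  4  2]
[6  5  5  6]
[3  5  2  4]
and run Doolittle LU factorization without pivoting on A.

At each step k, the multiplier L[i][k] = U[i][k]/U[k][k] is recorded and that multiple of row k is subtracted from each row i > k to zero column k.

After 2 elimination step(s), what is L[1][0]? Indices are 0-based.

[col 0] pivot 1
  R1 -= 1*R0 → (0, 3, 4, 3)  (L[1][0] := 1)
  R2 -= 6*R0 → (0, 1, 5, 5)  (L[2][0] := 6)
  R3 -= 3*R0 → (0, 3, 2, 0)  (L[3][0] := 3)
[col 1] pivot 3
  R2 -= 5*R1 → (0, 0, 6, 4)  (L[2][1] := 5)
  R3 -= 1*R1 → (0, 0, 5, 4)  (L[3][1] := 1)

L[1][0] = 1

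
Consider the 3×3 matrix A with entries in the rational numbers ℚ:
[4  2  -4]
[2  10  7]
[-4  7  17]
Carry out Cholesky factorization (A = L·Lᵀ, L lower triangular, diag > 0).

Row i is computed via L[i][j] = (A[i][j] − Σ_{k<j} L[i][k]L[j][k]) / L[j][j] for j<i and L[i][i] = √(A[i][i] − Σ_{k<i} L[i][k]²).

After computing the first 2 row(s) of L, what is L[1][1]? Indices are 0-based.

Step 1: L[0][0] = √(4) = 2.
  L[1][0] = (2) / L[0][0] = 1.
Step 2: L[1][1] = √(9) = 3.

L[1][1] = 3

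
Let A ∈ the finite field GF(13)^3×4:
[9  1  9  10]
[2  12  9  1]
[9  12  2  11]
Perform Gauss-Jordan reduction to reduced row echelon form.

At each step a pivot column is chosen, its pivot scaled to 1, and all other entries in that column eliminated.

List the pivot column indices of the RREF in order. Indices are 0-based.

pivot columns: 0, 1, 2

[1] R0 /= 9  ⇒  (1, 3, 1, 4)
     R1 -= 2·R0  ⇒  (0, 6, 7, 6)
     R2 -= 9·R0  ⇒  (0, 11, 6, 1)
[2] R1 /= 6  ⇒  (0, 1, 12, 1)
     R0 -= 3·R1  ⇒  (1, 0, 4, 1)
     R2 -= 11·R1  ⇒  (0, 0, 4, 3)
[3] R2 /= 4  ⇒  (0, 0, 1, 4)
     R0 -= 4·R2  ⇒  (1, 0, 0, 11)
     R1 -= 12·R2  ⇒  (0, 1, 0, 5)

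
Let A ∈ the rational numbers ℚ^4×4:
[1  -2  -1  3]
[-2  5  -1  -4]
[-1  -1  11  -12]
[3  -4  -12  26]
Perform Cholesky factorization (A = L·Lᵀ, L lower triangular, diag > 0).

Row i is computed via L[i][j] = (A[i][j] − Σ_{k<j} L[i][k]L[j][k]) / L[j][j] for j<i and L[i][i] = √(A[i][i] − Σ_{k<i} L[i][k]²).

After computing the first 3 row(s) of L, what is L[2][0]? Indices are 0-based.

L[2][0] = -1

Step 1: L[0][0] = √(1) = 1.
  L[1][0] = (-2) / L[0][0] = -2.
Step 2: L[1][1] = √(1) = 1.
  L[2][0] = (-1) / L[0][0] = -1.
  L[2][1] = (-3) / L[1][1] = -3.
Step 3: L[2][2] = √(1) = 1.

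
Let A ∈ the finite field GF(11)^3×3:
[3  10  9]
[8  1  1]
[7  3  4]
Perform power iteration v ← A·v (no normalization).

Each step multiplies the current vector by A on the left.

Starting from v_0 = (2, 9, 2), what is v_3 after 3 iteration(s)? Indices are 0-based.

v_3 = (10, 4, 5)

v_0 = (2, 9, 2).
v_1 = A·v_0 = (4, 5, 5).
v_2 = A·v_1 = (8, 9, 8).
v_3 = A·v_2 = (10, 4, 5).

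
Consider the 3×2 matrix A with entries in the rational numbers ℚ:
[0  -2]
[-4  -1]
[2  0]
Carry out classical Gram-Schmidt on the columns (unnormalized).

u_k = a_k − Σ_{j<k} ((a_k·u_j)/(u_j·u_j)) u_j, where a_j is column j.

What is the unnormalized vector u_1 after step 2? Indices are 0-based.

u_1 = (-2, -1/5, -2/5)

Step 1: u_0 = a_0 = (0, -4, 2).
Step 2: u_1 = a_1 − (1/5)·u_0 = (-2, -1/5, -2/5).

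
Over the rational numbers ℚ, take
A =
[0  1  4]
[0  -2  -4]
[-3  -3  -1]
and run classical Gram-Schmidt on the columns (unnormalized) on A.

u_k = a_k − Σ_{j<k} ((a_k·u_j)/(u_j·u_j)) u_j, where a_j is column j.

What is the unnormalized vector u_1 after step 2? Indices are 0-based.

Step 1: u_0 = a_0 = (0, 0, -3).
Step 2: u_1 = a_1 − (1)·u_0 = (1, -2, 0).

u_1 = (1, -2, 0)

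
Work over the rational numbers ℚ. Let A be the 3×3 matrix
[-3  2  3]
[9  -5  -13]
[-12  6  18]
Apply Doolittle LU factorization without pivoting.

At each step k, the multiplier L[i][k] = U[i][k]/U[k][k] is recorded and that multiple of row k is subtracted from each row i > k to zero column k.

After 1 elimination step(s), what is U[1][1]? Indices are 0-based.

U[1][1] = 1

k=0: U[0][0]=-3
  eliminate (1,0): mult=-3, new row 1: (0, 1, -4); set L[1][0]=-3
  eliminate (2,0): mult=4, new row 2: (0, -2, 6); set L[2][0]=4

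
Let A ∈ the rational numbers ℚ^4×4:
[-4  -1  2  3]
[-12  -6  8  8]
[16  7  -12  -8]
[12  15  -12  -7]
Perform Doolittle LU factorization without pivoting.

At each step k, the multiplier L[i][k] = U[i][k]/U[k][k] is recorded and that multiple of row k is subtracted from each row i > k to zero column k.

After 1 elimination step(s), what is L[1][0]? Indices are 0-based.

L[1][0] = 3

k=0: U[0][0]=-4
  eliminate (1,0): mult=3, new row 1: (0, -3, 2, -1); set L[1][0]=3
  eliminate (2,0): mult=-4, new row 2: (0, 3, -4, 4); set L[2][0]=-4
  eliminate (3,0): mult=-3, new row 3: (0, 12, -6, 2); set L[3][0]=-3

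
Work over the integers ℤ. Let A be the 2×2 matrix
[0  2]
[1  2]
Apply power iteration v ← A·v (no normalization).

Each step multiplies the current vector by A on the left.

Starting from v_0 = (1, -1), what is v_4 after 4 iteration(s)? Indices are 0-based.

v_4 = (-20, -28)

v_0 = (1, -1).
v_1 = A·v_0 = (-2, -1).
v_2 = A·v_1 = (-2, -4).
v_3 = A·v_2 = (-8, -10).
v_4 = A·v_3 = (-20, -28).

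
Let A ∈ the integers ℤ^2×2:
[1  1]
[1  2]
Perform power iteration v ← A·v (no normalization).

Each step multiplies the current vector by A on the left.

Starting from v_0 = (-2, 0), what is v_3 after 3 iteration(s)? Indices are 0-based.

v_3 = (-10, -16)

v_0 = (-2, 0).
v_1 = A·v_0 = (-2, -2).
v_2 = A·v_1 = (-4, -6).
v_3 = A·v_2 = (-10, -16).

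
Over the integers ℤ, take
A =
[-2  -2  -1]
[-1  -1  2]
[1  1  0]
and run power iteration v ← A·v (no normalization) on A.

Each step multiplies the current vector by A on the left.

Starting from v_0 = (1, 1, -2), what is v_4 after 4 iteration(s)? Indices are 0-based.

v_0 = (1, 1, -2).
v_1 = A·v_0 = (-2, -6, 2).
v_2 = A·v_1 = (14, 12, -8).
v_3 = A·v_2 = (-44, -42, 26).
v_4 = A·v_3 = (146, 138, -86).

v_4 = (146, 138, -86)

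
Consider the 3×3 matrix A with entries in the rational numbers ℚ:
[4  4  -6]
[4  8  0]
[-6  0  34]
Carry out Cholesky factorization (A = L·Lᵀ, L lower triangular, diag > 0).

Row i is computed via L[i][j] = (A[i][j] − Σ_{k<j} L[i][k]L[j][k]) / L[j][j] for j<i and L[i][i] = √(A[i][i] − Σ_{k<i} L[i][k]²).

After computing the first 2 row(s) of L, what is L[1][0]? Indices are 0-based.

Step 1: L[0][0] = √(4) = 2.
  L[1][0] = (4) / L[0][0] = 2.
Step 2: L[1][1] = √(4) = 2.

L[1][0] = 2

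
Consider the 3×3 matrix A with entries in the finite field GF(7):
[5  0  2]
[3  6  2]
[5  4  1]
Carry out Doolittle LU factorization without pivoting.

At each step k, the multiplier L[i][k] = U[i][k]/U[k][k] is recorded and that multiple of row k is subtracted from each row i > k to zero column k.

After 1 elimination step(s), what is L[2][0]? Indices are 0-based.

[col 0] pivot 5
  R1 -= 2*R0 → (0, 6, 5)  (L[1][0] := 2)
  R2 -= 1*R0 → (0, 4, 6)  (L[2][0] := 1)

L[2][0] = 1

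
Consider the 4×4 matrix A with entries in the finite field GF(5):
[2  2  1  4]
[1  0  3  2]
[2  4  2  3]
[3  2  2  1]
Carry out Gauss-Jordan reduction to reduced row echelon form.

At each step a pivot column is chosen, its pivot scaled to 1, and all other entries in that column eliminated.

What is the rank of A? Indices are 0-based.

rank = 4

pivot(0,0)=2: scale R0 → (1, 1, 3, 2)
  clear (1,0): R1 −= (1)R0 → (0, 4, 0, 0)
  clear (2,0): R2 −= (2)R0 → (0, 2, 1, 4)
  clear (3,0): R3 −= (3)R0 → (0, 4, 3, 0)
pivot(1,1)=4: scale R1 → (0, 1, 0, 0)
  clear (0,1): R0 −= (1)R1 → (1, 0, 3, 2)
  clear (2,1): R2 −= (2)R1 → (0, 0, 1, 4)
  clear (3,1): R3 −= (4)R1 → (0, 0, 3, 0)
pivot(2,2)=1: scale R2 → (0, 0, 1, 4)
  clear (0,2): R0 −= (3)R2 → (1, 0, 0, 0)
  clear (3,2): R3 −= (3)R2 → (0, 0, 0, 3)
pivot(3,3)=3: scale R3 → (0, 0, 0, 1)
  clear (2,3): R2 −= (4)R3 → (0, 0, 1, 0)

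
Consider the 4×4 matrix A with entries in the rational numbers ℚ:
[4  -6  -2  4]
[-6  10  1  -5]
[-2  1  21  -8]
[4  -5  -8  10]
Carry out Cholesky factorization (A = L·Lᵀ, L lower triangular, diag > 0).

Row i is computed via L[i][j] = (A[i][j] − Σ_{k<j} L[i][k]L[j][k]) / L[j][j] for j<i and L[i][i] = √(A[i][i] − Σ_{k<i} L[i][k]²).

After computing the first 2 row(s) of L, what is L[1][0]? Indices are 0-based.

L[1][0] = -3

Step 1: L[0][0] = √(4) = 2.
  L[1][0] = (-6) / L[0][0] = -3.
Step 2: L[1][1] = √(1) = 1.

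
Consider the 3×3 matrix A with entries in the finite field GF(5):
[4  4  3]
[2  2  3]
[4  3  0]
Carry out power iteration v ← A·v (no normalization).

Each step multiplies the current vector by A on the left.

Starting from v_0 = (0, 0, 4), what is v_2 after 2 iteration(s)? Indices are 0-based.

v_0 = (0, 0, 4).
v_1 = A·v_0 = (2, 2, 0).
v_2 = A·v_1 = (1, 3, 4).

v_2 = (1, 3, 4)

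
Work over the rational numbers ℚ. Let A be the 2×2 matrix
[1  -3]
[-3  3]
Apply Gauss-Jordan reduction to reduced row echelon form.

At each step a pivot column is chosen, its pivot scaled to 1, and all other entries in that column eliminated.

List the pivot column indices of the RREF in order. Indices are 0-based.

pivot columns: 0, 1

pivot(0,0)=1: scale R0 → (1, -3)
  clear (1,0): R1 −= (-3)R0 → (0, -6)
pivot(1,1)=-6: scale R1 → (0, 1)
  clear (0,1): R0 −= (-3)R1 → (1, 0)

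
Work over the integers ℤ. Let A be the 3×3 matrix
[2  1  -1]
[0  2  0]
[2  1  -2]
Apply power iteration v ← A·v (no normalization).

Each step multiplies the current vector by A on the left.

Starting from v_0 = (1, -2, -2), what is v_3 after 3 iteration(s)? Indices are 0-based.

v_0 = (1, -2, -2).
v_1 = A·v_0 = (2, -4, 4).
v_2 = A·v_1 = (-4, -8, -8).
v_3 = A·v_2 = (-8, -16, 0).

v_3 = (-8, -16, 0)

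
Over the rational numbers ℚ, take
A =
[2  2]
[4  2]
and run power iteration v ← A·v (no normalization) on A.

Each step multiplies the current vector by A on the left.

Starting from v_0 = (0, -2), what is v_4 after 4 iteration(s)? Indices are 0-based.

v_4 = (-384, -544)

v_0 = (0, -2).
v_1 = A·v_0 = (-4, -4).
v_2 = A·v_1 = (-16, -24).
v_3 = A·v_2 = (-80, -112).
v_4 = A·v_3 = (-384, -544).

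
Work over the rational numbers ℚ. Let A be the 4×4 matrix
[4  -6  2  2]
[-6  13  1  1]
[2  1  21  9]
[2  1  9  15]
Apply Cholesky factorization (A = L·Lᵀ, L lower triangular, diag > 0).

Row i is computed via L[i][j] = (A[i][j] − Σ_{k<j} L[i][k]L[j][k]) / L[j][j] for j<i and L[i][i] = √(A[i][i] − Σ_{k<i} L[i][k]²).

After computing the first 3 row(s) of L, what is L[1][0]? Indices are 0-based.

Step 1: L[0][0] = √(4) = 2.
  L[1][0] = (-6) / L[0][0] = -3.
Step 2: L[1][1] = √(4) = 2.
  L[2][0] = (2) / L[0][0] = 1.
  L[2][1] = (4) / L[1][1] = 2.
Step 3: L[2][2] = √(16) = 4.

L[1][0] = -3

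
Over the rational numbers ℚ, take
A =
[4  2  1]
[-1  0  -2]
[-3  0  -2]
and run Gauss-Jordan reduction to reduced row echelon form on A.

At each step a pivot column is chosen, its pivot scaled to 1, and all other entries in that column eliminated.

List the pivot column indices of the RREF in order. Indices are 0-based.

step 1: normalize row 0 (÷4) = (1, 1/2, 1/4)
  row 1: subtract -1×row0 = (0, 1/2, -7/4)
  row 2: subtract -3×row0 = (0, 3/2, -5/4)
step 2: normalize row 1 (÷1/2) = (0, 1, -7/2)
  row 0: subtract 1/2×row1 = (1, 0, 2)
  row 2: subtract 3/2×row1 = (0, 0, 4)
step 3: normalize row 2 (÷4) = (0, 0, 1)
  row 0: subtract 2×row2 = (1, 0, 0)
  row 1: subtract -7/2×row2 = (0, 1, 0)

pivot columns: 0, 1, 2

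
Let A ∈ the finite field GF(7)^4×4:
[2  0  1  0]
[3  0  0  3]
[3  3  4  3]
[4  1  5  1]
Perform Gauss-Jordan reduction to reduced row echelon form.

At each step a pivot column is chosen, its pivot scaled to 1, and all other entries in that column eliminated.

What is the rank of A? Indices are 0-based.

rank = 4

pivot(0,0)=2: scale R0 → (1, 0, 4, 0)
  clear (1,0): R1 −= (3)R0 → (0, 0, 2, 3)
  clear (2,0): R2 −= (3)R0 → (0, 3, 6, 3)
  clear (3,0): R3 −= (4)R0 → (0, 1, 3, 1)
pivot(1,1): swap R1↔R2
pivot(1,1)=3: scale R1 → (0, 1, 2, 1)
  clear (3,1): R3 −= (1)R1 → (0, 0, 1, 0)
pivot(2,2)=2: scale R2 → (0, 0, 1, 5)
  clear (0,2): R0 −= (4)R2 → (1, 0, 0, 1)
  clear (1,2): R1 −= (2)R2 → (0, 1, 0, 5)
  clear (3,2): R3 −= (1)R2 → (0, 0, 0, 2)
pivot(3,3)=2: scale R3 → (0, 0, 0, 1)
  clear (0,3): R0 −= (1)R3 → (1, 0, 0, 0)
  clear (1,3): R1 −= (5)R3 → (0, 1, 0, 0)
  clear (2,3): R2 −= (5)R3 → (0, 0, 1, 0)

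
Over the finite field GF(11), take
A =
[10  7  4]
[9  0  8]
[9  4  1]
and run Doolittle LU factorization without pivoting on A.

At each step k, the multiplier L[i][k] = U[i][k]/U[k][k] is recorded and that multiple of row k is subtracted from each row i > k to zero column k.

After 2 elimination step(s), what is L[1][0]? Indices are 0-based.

L[1][0] = 2

Step 1: pivot at (0,0) is 10.
  row1 ← row1 − (2)·row0  ⇒  L[1][0]=2, U row1=(0, 8, 0)
  row2 ← row2 − (2)·row0  ⇒  L[2][0]=2, U row2=(0, 1, 4)
Step 2: pivot at (1,1) is 8.
  row2 ← row2 − (7)·row1  ⇒  L[2][1]=7, U row2=(0, 0, 4)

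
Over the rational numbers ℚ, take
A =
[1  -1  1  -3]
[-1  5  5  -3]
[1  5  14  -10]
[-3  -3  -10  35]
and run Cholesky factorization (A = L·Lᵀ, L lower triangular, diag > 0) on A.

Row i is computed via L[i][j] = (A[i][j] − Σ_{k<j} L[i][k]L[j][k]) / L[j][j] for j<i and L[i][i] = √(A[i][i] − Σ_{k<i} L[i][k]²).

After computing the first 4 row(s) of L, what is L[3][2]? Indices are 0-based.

Step 1: L[0][0] = √(1) = 1.
  L[1][0] = (-1) / L[0][0] = -1.
Step 2: L[1][1] = √(4) = 2.
  L[2][0] = (1) / L[0][0] = 1.
  L[2][1] = (6) / L[1][1] = 3.
Step 3: L[2][2] = √(4) = 2.
  L[3][0] = (-3) / L[0][0] = -3.
  L[3][1] = (-6) / L[1][1] = -3.
  L[3][2] = (2) / L[2][2] = 1.
Step 4: L[3][3] = √(16) = 4.

L[3][2] = 1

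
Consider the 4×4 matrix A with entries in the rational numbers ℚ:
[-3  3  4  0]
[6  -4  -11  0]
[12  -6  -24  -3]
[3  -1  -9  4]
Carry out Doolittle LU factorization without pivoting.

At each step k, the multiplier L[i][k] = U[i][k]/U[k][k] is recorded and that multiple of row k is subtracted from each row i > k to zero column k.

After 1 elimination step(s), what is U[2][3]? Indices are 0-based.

U[2][3] = -3

Step 1: pivot at (0,0) is -3.
  row1 ← row1 − (-2)·row0  ⇒  L[1][0]=-2, U row1=(0, 2, -3, 0)
  row2 ← row2 − (-4)·row0  ⇒  L[2][0]=-4, U row2=(0, 6, -8, -3)
  row3 ← row3 − (-1)·row0  ⇒  L[3][0]=-1, U row3=(0, 2, -5, 4)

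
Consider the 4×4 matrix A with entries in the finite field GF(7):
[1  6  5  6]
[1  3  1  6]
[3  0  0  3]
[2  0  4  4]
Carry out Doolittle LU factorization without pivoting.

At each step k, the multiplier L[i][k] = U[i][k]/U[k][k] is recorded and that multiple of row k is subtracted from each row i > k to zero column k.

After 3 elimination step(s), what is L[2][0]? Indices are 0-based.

L[2][0] = 3

[col 0] pivot 1
  R1 -= 1*R0 → (0, 4, 3, 0)  (L[1][0] := 1)
  R2 -= 3*R0 → (0, 3, 6, 6)  (L[2][0] := 3)
  R3 -= 2*R0 → (0, 2, 1, 6)  (L[3][0] := 2)
[col 1] pivot 4
  R2 -= 6*R1 → (0, 0, 2, 6)  (L[2][1] := 6)
  R3 -= 4*R1 → (0, 0, 3, 6)  (L[3][1] := 4)
[col 2] pivot 2
  R3 -= 5*R2 → (0, 0, 0, 4)  (L[3][2] := 5)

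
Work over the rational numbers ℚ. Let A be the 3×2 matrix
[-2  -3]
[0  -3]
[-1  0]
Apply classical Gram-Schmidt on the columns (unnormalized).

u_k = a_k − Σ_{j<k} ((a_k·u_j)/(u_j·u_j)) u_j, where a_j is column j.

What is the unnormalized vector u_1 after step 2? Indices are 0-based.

Step 1: u_0 = a_0 = (-2, 0, -1).
Step 2: u_1 = a_1 − (6/5)·u_0 = (-3/5, -3, 6/5).

u_1 = (-3/5, -3, 6/5)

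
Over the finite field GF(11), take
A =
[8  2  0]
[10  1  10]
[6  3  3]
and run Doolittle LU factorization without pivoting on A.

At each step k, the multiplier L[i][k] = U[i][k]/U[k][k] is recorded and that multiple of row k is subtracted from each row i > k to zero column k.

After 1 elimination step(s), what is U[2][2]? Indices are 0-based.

[col 0] pivot 8
  R1 -= 4*R0 → (0, 4, 10)  (L[1][0] := 4)
  R2 -= 9*R0 → (0, 7, 3)  (L[2][0] := 9)

U[2][2] = 3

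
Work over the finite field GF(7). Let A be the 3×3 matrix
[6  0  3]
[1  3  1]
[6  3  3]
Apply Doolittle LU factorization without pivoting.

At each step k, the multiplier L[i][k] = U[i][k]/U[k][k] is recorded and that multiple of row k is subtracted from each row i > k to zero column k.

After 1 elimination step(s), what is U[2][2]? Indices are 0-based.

[col 0] pivot 6
  R1 -= 6*R0 → (0, 3, 4)  (L[1][0] := 6)
  R2 -= 1*R0 → (0, 3, 0)  (L[2][0] := 1)

U[2][2] = 0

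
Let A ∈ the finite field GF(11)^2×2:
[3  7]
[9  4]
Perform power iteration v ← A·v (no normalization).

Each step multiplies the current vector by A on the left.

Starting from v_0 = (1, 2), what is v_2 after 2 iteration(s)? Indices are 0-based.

v_2 = (5, 1)

v_0 = (1, 2).
v_1 = A·v_0 = (6, 6).
v_2 = A·v_1 = (5, 1).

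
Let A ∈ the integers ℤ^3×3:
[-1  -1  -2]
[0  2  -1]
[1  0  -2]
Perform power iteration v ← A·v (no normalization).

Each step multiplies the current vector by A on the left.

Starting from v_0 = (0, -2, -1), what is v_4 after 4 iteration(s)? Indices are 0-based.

v_4 = (13, -27, 23)

v_0 = (0, -2, -1).
v_1 = A·v_0 = (4, -3, 2).
v_2 = A·v_1 = (-5, -8, 0).
v_3 = A·v_2 = (13, -16, -5).
v_4 = A·v_3 = (13, -27, 23).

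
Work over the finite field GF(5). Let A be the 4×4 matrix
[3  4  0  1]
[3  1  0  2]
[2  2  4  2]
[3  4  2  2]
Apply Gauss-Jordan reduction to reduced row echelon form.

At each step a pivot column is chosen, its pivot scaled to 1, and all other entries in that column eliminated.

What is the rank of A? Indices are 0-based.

step 1: normalize row 0 (÷3) = (1, 3, 0, 2)
  row 1: subtract 3×row0 = (0, 2, 0, 1)
  row 2: subtract 2×row0 = (0, 1, 4, 3)
  row 3: subtract 3×row0 = (0, 0, 2, 1)
step 2: normalize row 1 (÷2) = (0, 1, 0, 3)
  row 0: subtract 3×row1 = (1, 0, 0, 3)
  row 2: subtract 1×row1 = (0, 0, 4, 0)
step 3: normalize row 2 (÷4) = (0, 0, 1, 0)
  row 3: subtract 2×row2 = (0, 0, 0, 1)
step 4: normalize row 3 (÷1) = (0, 0, 0, 1)
  row 0: subtract 3×row3 = (1, 0, 0, 0)
  row 1: subtract 3×row3 = (0, 1, 0, 0)

rank = 4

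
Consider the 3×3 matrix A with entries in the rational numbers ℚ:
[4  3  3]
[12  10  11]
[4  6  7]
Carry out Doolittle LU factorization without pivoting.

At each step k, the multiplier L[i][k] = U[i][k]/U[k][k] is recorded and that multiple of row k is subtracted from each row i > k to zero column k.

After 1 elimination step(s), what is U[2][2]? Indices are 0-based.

[col 0] pivot 4
  R1 -= 3*R0 → (0, 1, 2)  (L[1][0] := 3)
  R2 -= 1*R0 → (0, 3, 4)  (L[2][0] := 1)

U[2][2] = 4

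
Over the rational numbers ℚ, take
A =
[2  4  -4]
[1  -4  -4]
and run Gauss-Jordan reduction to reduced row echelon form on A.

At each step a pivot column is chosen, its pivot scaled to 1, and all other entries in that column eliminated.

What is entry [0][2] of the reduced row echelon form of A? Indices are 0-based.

step 1: normalize row 0 (÷2) = (1, 2, -2)
  row 1: subtract 1×row0 = (0, -6, -2)
step 2: normalize row 1 (÷-6) = (0, 1, 1/3)
  row 0: subtract 2×row1 = (1, 0, -8/3)

M[0][2] = -8/3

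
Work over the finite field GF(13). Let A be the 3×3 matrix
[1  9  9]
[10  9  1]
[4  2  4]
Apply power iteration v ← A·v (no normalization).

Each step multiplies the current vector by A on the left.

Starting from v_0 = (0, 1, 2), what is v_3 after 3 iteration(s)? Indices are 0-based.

v_0 = (0, 1, 2).
v_1 = A·v_0 = (1, 11, 10).
v_2 = A·v_1 = (8, 2, 1).
v_3 = A·v_2 = (9, 8, 1).

v_3 = (9, 8, 1)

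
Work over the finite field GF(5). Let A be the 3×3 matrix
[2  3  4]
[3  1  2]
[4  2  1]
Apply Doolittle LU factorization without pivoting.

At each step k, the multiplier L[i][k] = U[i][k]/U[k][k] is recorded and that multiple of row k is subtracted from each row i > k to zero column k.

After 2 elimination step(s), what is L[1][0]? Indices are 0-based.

L[1][0] = 4

Step 1: pivot at (0,0) is 2.
  row1 ← row1 − (4)·row0  ⇒  L[1][0]=4, U row1=(0, 4, 1)
  row2 ← row2 − (2)·row0  ⇒  L[2][0]=2, U row2=(0, 1, 3)
Step 2: pivot at (1,1) is 4.
  row2 ← row2 − (4)·row1  ⇒  L[2][1]=4, U row2=(0, 0, 4)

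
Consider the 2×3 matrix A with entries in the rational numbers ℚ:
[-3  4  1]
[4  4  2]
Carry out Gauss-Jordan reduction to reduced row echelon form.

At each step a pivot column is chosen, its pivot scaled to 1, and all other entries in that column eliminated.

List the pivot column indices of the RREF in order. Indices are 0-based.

pivot columns: 0, 1

step 1: normalize row 0 (÷-3) = (1, -4/3, -1/3)
  row 1: subtract 4×row0 = (0, 28/3, 10/3)
step 2: normalize row 1 (÷28/3) = (0, 1, 5/14)
  row 0: subtract -4/3×row1 = (1, 0, 1/7)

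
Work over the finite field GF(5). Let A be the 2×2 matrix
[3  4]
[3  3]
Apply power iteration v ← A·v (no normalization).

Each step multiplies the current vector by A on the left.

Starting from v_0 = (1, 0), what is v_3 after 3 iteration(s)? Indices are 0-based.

v_3 = (0, 2)

v_0 = (1, 0).
v_1 = A·v_0 = (3, 3).
v_2 = A·v_1 = (1, 3).
v_3 = A·v_2 = (0, 2).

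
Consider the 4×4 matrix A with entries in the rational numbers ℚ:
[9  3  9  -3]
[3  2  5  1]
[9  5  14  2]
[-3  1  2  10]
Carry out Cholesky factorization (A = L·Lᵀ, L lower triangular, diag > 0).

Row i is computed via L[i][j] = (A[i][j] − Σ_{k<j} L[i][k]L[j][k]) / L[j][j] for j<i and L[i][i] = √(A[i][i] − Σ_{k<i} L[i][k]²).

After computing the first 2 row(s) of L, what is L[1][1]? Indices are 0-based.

L[1][1] = 1

Step 1: L[0][0] = √(9) = 3.
  L[1][0] = (3) / L[0][0] = 1.
Step 2: L[1][1] = √(1) = 1.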